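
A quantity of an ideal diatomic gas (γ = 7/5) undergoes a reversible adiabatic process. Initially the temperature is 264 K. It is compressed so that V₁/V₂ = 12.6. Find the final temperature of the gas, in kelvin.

For a reversible adiabat TV^(γ−1) is constant, so T₂ = T₁ (V₁/V₂)^(γ−1).
T₂ = 264 × 12.6^(2/5) = 727.4 K.

T₂ ≈ 727 K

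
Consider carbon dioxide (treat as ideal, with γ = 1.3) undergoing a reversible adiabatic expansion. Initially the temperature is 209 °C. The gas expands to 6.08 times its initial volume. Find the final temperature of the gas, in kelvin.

For a reversible adiabat TV^(γ−1) is constant, so T₂ = T₁ (V₁/V₂)^(γ−1).
T₁ = 209 °C = 482.1 K.
T₂ = 482.1 × (1/6.08)^(0.3) = 280.6 K.

T₂ ≈ 281 K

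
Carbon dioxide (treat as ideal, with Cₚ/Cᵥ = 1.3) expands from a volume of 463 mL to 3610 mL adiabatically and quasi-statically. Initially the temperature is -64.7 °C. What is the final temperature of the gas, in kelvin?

T₂ ≈ 113 K

For a reversible adiabat TV^(γ−1) is constant, so T₂ = T₁ (V₁/V₂)^(γ−1).
T₁ = -64.7 °C = 208.4 K.
T₂ = 208.4 × (463/3610)^(0.3) = 112.6 K.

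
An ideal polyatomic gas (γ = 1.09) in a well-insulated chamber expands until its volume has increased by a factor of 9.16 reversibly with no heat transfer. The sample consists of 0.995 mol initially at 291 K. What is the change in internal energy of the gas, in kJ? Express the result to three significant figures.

ΔU ≈ -4.83 kJ

Adiabatic: T₁V₁^(γ−1) = T₂V₂^(γ−1) ⇒ T₂ = T₁ (V₁/V₂)^(γ−1).
T₂ = 291 × (1/9.16)^(0.09) = 238.4 K.
Q = 0, so ΔU = W_on_gas = nCᵥΔT with Cᵥ = R/(γ−1) = 92.38 J/(mol·K).
ΔU = 0.995 × 92.38 × (238.4 − 291) = -4834 J.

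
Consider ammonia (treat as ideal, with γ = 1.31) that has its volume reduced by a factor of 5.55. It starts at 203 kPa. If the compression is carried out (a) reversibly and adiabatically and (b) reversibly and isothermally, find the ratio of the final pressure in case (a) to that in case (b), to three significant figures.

P_adiabatic / P_isothermal ≈ 1.70

Isothermal: P_b = P₁(V₁/V₂) = 203×5.55.
Adiabatic: P_a = P₁(V₁/V₂)^γ = 203×5.55^(1.31).
P_a/P_b = (V₁/V₂)^(γ−1) = 5.55^(0.31) = 1.701.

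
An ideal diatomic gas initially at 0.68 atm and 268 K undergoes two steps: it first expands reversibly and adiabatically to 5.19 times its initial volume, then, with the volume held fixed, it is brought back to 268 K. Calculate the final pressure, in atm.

P₃ ≈ 0.131 atm

For a diatomic ideal gas γ = 7/5.
Adiabatic step (PV^γ = const): P₂ = 0.68×(1/5.19)^(7/5) = 0.06781 atm; T₂ = 268×(1/5.19)^(2/5) = 138.7 K.
Isochoric: P₃ = P₂(T₃/T₂) = 0.06781 × (268/138.7) = 0.131 atm.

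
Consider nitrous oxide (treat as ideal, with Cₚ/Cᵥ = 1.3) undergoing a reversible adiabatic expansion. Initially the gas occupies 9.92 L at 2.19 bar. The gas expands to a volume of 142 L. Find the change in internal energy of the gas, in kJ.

ΔU ≈ -3.98 kJ

P₂ = P₁(V₁/V₂)^γ = 2.19×(9.92/142)^(1.3) = 0.06885 bar.
For a reversible adiabat, W_by_gas = (P₁V₁ − P₂V₂)/(γ−1).
W_by = (219000×0.00992 − 6885×0.142) / (0.3) = 3982 J.
Q = 0 ⇒ ΔU = −W_by = -3982 J.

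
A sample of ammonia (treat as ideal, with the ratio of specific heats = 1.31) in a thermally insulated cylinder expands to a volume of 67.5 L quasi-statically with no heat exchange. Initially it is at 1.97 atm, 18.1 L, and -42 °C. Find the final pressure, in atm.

P₂ ≈ 0.351 atm

Since PV^γ is constant along a reversible adiabat, P₂ = P₁ (V₁/V₂)^γ.
P₂ = 1.97 × (18.1/67.5)^(1.31) = 0.3513 atm.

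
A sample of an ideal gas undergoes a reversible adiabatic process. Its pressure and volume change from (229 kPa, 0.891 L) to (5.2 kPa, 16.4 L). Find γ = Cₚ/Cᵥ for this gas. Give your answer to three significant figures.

PV^γ = const ⇒ γ = ln(P₂/P₁) / ln(V₁/V₂).
γ = ln(5.2/229) / ln(0.891/16.4) = 1.3.

γ ≈ 1.30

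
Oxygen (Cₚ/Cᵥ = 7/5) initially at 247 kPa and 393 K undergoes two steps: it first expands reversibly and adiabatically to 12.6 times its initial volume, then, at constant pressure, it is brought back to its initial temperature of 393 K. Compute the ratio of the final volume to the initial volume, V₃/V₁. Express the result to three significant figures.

V₃/V₁ ≈ 34.7

Adiabatic step: V₂/V₁ = 12.6; T₂ = T₁·(1/12.6)^(2/5) = 142.6 K.
Isobaric step: V₃/V₂ = T₃/T₂ = 393/142.6.
V₃/V₁ = (V₂/V₁)(V₃/V₂) = 12.6 × (393/142.6) = 34.72.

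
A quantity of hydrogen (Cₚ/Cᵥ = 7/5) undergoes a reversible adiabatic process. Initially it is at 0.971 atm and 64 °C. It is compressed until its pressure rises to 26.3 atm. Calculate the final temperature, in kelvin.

Along an adiabat T P^((1−γ)/γ) is constant, so T₂ = T₁ (P₂/P₁)^((γ−1)/γ).
T₁ = 64 °C = 337.1 K.
T₂ = 337.1 × (26.3/0.971)^(2/7) = 865.3 K.

T₂ ≈ 865 K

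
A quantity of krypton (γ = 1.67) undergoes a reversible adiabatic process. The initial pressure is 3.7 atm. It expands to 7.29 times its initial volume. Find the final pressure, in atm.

Since PV^γ is constant along a reversible adiabat, P₂ = P₁ (V₁/V₂)^γ.
P₂ = 3.7 × (1/7.29)^(1.67) = 0.1341 atm.

P₂ ≈ 0.134 atm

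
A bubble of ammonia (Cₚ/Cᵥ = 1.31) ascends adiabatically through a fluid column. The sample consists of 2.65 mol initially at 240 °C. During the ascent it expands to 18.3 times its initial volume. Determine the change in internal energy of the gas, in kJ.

ΔU ≈ -21.7 kJ

Adiabatic: T₁V₁^(γ−1) = T₂V₂^(γ−1) ⇒ T₂ = T₁ (V₁/V₂)^(γ−1).
T₁ = 240 °C = 513.1 K.
T₂ = 513.1 × (1/18.3)^(0.31) = 208.4 K.
Q = 0, so ΔU = W_on_gas = nCᵥΔT with Cᵥ = R/(γ−1) = 26.82 J/(mol·K).
ΔU = 2.65 × 26.82 × (208.4 − 513.1) = -21660 J.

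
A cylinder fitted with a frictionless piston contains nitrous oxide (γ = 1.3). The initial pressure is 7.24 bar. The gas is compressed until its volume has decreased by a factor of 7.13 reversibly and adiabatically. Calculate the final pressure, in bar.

P₂ ≈ 93.1 bar

Adiabatic: P₁V₁^γ = P₂V₂^γ ⇒ P₂ = P₁ (V₁/V₂)^γ.
P₂ = 7.24 × 7.13^(1.3) = 93.06 bar.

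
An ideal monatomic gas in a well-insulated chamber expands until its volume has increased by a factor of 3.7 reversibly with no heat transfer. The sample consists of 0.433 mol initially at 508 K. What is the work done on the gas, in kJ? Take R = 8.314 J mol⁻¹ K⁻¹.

W ≈ -1.60 kJ

Adiabatic: T₁V₁^(γ−1) = T₂V₂^(γ−1) ⇒ T₂ = T₁ (V₁/V₂)^(γ−1).
γ = 5/3 for a monatomic ideal gas, so γ−1 = 2/3.
T₂ = 508 × (1/3.7)^(2/3) = 212.4 K.
Q = 0, so ΔU = W_on_gas = nCᵥΔT with Cᵥ = R/(γ−1) = 12.47 J/(mol·K).
ΔU = 0.433 × 12.47 × (212.4 − 508) = -1596 J.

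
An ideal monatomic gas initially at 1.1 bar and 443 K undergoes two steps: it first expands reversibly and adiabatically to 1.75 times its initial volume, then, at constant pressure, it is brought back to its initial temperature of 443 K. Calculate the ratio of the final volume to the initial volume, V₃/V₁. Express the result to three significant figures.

V₃/V₁ ≈ 2.54

For a monatomic ideal gas γ = 5/3.
Adiabatic step: V₂/V₁ = 1.75; T₂ = T₁·(1/1.75)^(2/3) = 305.1 K.
Isobaric step: V₃/V₂ = T₃/T₂ = 443/305.1.
V₃/V₁ = (V₂/V₁)(V₃/V₂) = 1.75 × (443/305.1) = 2.541.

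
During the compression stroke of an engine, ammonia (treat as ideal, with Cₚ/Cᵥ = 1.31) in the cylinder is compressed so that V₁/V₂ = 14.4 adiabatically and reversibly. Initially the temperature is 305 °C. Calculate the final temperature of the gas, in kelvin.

T₂ ≈ 1320 K

Adiabatic: T₁V₁^(γ−1) = T₂V₂^(γ−1) ⇒ T₂ = T₁ (V₁/V₂)^(γ−1).
T₁ = 305 °C = 578.1 K.
T₂ = 578.1 × 14.4^(0.31) = 1322 K.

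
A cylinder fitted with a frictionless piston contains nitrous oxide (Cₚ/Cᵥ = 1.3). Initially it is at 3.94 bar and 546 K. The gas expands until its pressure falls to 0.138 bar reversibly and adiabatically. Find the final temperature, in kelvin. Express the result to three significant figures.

Adiabatic: T₂/T₁ = (P₂/P₁)^((γ−1)/γ).
T₂ = 546 × (0.138/3.94)^(0.231) = 251.9 K.

T₂ ≈ 252 K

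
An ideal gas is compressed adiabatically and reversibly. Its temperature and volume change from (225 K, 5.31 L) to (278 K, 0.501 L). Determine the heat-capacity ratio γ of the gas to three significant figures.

γ ≈ 1.09

TV^(γ−1) = const ⇒ γ − 1 = ln(T₂/T₁) / ln(V₁/V₂).
γ = 1 + ln(278/225) / ln(5.31/0.501) = 1.09.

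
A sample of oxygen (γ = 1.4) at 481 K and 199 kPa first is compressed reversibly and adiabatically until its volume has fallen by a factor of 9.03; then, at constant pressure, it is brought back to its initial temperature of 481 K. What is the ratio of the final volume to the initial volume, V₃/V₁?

V₃/V₁ ≈ 0.0459

Adiabatic step: V₂/V₁ = 0.1107; T₂ = T₁·9.03^(0.4) = 1160 K.
Isobaric step: V₃/V₂ = T₃/T₂ = 481/1160.
V₃/V₁ = (V₂/V₁)(V₃/V₂) = 0.1107 × (481/1160) = 0.04592.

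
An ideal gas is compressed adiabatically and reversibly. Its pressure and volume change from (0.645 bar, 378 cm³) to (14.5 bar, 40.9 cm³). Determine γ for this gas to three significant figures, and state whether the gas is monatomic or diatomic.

γ ≈ 1.40; diatomic

PV^γ = const ⇒ γ = ln(P₂/P₁) / ln(V₁/V₂).
γ = ln(14.5/0.645) / ln(378/40.9) = 1.4.
γ ≈ 1.40 is close to 7/5, so the gas is diatomic.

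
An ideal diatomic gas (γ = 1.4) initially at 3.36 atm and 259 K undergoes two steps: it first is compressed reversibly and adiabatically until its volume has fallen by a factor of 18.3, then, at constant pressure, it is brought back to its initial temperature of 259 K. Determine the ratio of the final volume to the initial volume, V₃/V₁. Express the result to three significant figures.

Adiabatic step: V₂/V₁ = 0.05464; T₂ = T₁·18.3^(0.4) = 828.5 K.
Isobaric step: V₃/V₂ = T₃/T₂ = 259/828.5.
V₃/V₁ = (V₂/V₁)(V₃/V₂) = 0.05464 × (259/828.5) = 0.01708.

V₃/V₁ ≈ 0.0171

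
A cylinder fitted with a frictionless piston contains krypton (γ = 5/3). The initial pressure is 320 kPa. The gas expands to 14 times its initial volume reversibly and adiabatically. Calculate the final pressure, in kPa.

Since PV^γ is constant along a reversible adiabat, P₂ = P₁ (V₁/V₂)^γ.
P₂ = 320 × (1/14)^(5/3) = 3.935 kPa.

P₂ ≈ 3.93 kPa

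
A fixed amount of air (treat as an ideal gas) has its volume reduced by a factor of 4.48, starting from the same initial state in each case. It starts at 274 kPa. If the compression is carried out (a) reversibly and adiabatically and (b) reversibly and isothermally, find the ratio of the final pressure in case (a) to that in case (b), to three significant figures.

P_adiabatic / P_isothermal ≈ 1.82

For a diatomic ideal gas γ = 7/5.
Isothermal: P_b = P₁(V₁/V₂) = 274×4.48.
Adiabatic: P_a = P₁(V₁/V₂)^γ = 274×4.48^(7/5).
P_a/P_b = (V₁/V₂)^(γ−1) = 4.48^(2/5) = 1.822.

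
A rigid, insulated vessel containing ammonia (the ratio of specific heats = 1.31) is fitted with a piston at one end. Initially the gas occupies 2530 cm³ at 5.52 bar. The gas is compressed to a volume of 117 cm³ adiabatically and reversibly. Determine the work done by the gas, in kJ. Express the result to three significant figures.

W ≈ -7.18 kJ

P₂ = P₁(V₁/V₂)^γ = 5.52×(2530/117)^(1.31) = 309.5 bar.
For a reversible adiabat, W_by_gas = (P₁V₁ − P₂V₂)/(γ−1).
W_by = (552000×0.00253 − 3.095×10^7×0.000117) / (0.31) = -7177 J.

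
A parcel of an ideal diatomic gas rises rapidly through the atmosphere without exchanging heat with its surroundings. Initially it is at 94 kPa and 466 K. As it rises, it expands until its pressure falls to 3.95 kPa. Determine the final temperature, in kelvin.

T₂ ≈ 188 K

Along an adiabat T P^((1−γ)/γ) is constant, so T₂ = T₁ (P₂/P₁)^((γ−1)/γ).
For a diatomic ideal gas γ = 7/5, so (γ−1)/γ = 2/7.
T₂ = 466 × (3.95/94)^(2/7) = 188.4 K.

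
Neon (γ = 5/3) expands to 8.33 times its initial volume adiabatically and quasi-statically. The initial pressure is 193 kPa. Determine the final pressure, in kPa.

Adiabatic: P₁V₁^γ = P₂V₂^γ ⇒ P₂ = P₁ (V₁/V₂)^γ.
P₂ = 193 × (1/8.33)^(5/3) = 5.638 kPa.

P₂ ≈ 5.64 kPa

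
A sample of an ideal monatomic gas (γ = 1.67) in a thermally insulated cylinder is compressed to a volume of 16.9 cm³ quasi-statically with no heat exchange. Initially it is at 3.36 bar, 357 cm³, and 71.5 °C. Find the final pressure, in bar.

P₂ ≈ 548 bar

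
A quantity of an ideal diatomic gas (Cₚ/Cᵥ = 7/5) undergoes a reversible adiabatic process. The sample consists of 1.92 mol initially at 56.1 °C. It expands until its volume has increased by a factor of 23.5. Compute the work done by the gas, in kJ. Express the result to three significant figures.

W ≈ 9.42 kJ

Adiabatic: T₁V₁^(γ−1) = T₂V₂^(γ−1) ⇒ T₂ = T₁ (V₁/V₂)^(γ−1).
T₁ = 56.1 °C = 329.2 K.
T₂ = 329.2 × (1/23.5)^(2/5) = 93.13 K.
Q = 0, so ΔU = W_on_gas = nCᵥΔT with Cᵥ = R/(γ−1) = 20.79 J/(mol·K).
ΔU = 1.92 × 20.79 × (93.13 − 329.2) = -9423 J.
Work done by the gas = −ΔU = 9423 J.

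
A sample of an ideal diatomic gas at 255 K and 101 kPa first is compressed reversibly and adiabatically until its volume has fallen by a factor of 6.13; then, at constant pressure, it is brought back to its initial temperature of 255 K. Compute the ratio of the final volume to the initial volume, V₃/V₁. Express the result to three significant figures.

For a diatomic ideal gas γ = 7/5.
Adiabatic step: V₂/V₁ = 0.1631; T₂ = T₁·6.13^(2/5) = 526.7 K.
Isobaric step: V₃/V₂ = T₃/T₂ = 255/526.7.
V₃/V₁ = (V₂/V₁)(V₃/V₂) = 0.1631 × (255/526.7) = 0.07899.

V₃/V₁ ≈ 0.0790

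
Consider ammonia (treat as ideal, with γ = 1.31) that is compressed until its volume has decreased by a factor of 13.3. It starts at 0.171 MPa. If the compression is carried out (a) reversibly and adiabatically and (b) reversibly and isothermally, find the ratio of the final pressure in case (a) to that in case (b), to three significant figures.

P_adiabatic / P_isothermal ≈ 2.23

Isothermal: P_b = P₁(V₁/V₂) = 0.171×13.3.
Adiabatic: P_a = P₁(V₁/V₂)^γ = 0.171×13.3^(1.31).
P_a/P_b = (V₁/V₂)^(γ−1) = 13.3^(0.31) = 2.23.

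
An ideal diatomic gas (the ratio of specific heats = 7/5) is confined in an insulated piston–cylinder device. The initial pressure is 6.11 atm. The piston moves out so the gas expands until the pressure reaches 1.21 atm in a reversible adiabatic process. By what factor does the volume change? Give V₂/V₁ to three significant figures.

From PV^γ = const, V₂/V₁ = (P₁/P₂)^(1/γ).
V₂/V₁ = (6.11/1.21)^(5/7) = 3.179.

V₂/V₁ ≈ 3.18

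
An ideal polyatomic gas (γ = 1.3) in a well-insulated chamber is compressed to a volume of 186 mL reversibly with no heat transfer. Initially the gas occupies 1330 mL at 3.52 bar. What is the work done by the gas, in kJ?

P₂ = P₁(V₁/V₂)^γ = 3.52×(1330/186)^(1.3) = 45.41 bar.
For a reversible adiabat, W_by_gas = (P₁V₁ − P₂V₂)/(γ−1).
W_by = (352000×0.00133 − 4.541×10^6×0.000186) / (0.3) = -1255 J.

W ≈ -1.26 kJ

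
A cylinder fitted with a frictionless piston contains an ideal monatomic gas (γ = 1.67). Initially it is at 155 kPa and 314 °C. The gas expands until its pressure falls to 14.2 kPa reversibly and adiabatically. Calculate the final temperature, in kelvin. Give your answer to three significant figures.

Adiabatic: T₂/T₁ = (P₂/P₁)^((γ−1)/γ).
T₁ = 314 °C = 587.1 K.
T₂ = 587.1 × (14.2/155)^(0.401) = 225.1 K.

T₂ ≈ 225 K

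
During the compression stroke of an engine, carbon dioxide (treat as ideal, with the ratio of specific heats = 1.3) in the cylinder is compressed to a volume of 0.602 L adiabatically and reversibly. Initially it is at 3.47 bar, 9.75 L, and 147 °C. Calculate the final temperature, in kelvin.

T₂ ≈ 969 K

Adiabatic: T₁V₁^(γ−1) = T₂V₂^(γ−1) ⇒ T₂ = T₁ (V₁/V₂)^(γ−1).
T₁ = 147 °C = 420.1 K.
T₂ = 420.1 × (9.75/0.602)^(0.3) = 968.8 K.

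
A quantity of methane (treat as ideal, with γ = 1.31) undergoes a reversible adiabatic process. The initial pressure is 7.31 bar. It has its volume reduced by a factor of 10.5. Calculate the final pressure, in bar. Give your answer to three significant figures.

Adiabatic: P₁V₁^γ = P₂V₂^γ ⇒ P₂ = P₁ (V₁/V₂)^γ.
P₂ = 7.31 × 10.5^(1.31) = 159.1 bar.

P₂ ≈ 159 bar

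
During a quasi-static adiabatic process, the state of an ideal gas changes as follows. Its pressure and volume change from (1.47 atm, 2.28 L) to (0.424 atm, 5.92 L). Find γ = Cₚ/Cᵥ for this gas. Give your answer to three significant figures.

PV^γ = const ⇒ γ = ln(P₂/P₁) / ln(V₁/V₂).
γ = ln(0.424/1.47) / ln(2.28/5.92) = 1.303.

γ ≈ 1.30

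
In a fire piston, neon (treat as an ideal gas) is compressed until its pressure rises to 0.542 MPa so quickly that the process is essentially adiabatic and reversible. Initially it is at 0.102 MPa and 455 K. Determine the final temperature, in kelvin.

Along an adiabat T P^((1−γ)/γ) is constant, so T₂ = T₁ (P₂/P₁)^((γ−1)/γ).
For a monatomic ideal gas γ = 5/3, so (γ−1)/γ = 2/5.
T₂ = 455 × (0.542/0.102)^(2/5) = 887.5 K.

T₂ ≈ 888 K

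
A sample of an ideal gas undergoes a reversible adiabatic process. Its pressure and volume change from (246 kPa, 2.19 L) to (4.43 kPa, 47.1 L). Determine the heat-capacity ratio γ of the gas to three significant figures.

γ ≈ 1.31

PV^γ = const ⇒ γ = ln(P₂/P₁) / ln(V₁/V₂).
γ = ln(4.43/246) / ln(2.19/47.1) = 1.309.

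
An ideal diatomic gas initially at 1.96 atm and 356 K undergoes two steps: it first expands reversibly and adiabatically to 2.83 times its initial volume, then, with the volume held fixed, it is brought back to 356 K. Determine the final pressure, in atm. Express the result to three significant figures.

P₃ ≈ 0.693 atm

For a diatomic ideal gas γ = 7/5.
Adiabatic step (PV^γ = const): P₂ = 1.96×(1/2.83)^(7/5) = 0.4568 atm; T₂ = 356×(1/2.83)^(2/5) = 234.8 K.
Isochoric: P₃ = P₂(T₃/T₂) = 0.4568 × (356/234.8) = 0.6926 atm.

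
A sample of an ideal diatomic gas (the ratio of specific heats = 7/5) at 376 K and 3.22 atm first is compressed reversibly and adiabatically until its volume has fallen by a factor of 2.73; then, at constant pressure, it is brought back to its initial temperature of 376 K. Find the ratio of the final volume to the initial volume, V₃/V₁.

V₃/V₁ ≈ 0.245

Adiabatic step: V₂/V₁ = 0.3663; T₂ = T₁·2.73^(2/5) = 561.9 K.
Isobaric step: V₃/V₂ = T₃/T₂ = 376/561.9.
V₃/V₁ = (V₂/V₁)(V₃/V₂) = 0.3663 × (376/561.9) = 0.2451.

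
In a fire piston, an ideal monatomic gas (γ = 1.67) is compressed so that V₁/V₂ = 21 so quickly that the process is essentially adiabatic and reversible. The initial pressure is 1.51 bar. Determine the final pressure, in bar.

Since PV^γ is constant along a reversible adiabat, P₂ = P₁ (V₁/V₂)^γ.
P₂ = 1.51 × 21^(1.67) = 243.8 bar.

P₂ ≈ 244 bar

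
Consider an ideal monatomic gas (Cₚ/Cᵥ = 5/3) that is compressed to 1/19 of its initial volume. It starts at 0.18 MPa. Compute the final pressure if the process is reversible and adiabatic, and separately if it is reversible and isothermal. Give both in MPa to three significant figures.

adiabatic: 24.4 MPa; isothermal: 3.42 MPa

Isothermal: P₂ = P₁(V₁/V₂) = 0.18×19 = 3.42 MPa.
Adiabatic: P₂ = P₁(V₁/V₂)^γ = 0.18×19^(5/3) = 24.35 MPa.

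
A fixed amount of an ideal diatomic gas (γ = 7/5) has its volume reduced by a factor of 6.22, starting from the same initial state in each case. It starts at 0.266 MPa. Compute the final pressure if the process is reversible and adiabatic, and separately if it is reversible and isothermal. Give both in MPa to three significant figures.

Isothermal: P₂ = P₁(V₁/V₂) = 0.266×6.22 = 1.655 MPa.
Adiabatic: P₂ = P₁(V₁/V₂)^γ = 0.266×6.22^(7/5) = 3.437 MPa.

adiabatic: 3.44 MPa; isothermal: 1.65 MPa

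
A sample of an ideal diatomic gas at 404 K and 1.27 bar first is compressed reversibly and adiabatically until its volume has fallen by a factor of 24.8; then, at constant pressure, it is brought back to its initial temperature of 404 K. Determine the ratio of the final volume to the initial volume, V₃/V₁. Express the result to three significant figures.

V₃/V₁ ≈ 0.0112

For a diatomic ideal gas γ = 7/5.
Adiabatic step: V₂/V₁ = 0.04032; T₂ = T₁·24.8^(2/5) = 1459 K.
Isobaric step: V₃/V₂ = T₃/T₂ = 404/1459.
V₃/V₁ = (V₂/V₁)(V₃/V₂) = 0.04032 × (404/1459) = 0.01116.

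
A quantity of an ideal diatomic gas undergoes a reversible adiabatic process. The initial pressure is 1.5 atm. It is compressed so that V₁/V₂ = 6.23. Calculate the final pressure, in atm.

P₂ ≈ 19.4 atm

Adiabatic: P₁V₁^γ = P₂V₂^γ ⇒ P₂ = P₁ (V₁/V₂)^γ.
For a diatomic ideal gas γ = 7/5.
P₂ = 1.5 × 6.23^(7/5) = 19.43 atm.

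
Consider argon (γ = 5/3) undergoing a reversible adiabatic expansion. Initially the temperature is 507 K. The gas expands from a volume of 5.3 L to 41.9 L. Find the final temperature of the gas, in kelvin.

T₂ ≈ 128 K

Adiabatic: T₁V₁^(γ−1) = T₂V₂^(γ−1) ⇒ T₂ = T₁ (V₁/V₂)^(γ−1).
T₂ = 507 × (5.3/41.9)^(2/3) = 127.8 K.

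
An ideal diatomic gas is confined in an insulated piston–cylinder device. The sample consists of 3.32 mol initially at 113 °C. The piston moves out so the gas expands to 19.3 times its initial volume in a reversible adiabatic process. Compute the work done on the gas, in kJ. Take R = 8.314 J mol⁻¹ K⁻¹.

W ≈ -18.5 kJ

Adiabatic: T₁V₁^(γ−1) = T₂V₂^(γ−1) ⇒ T₂ = T₁ (V₁/V₂)^(γ−1).
γ = 7/5 for a diatomic ideal gas, so γ−1 = 2/5.
T₁ = 113 °C = 386.1 K.
T₂ = 386.1 × (1/19.3)^(2/5) = 118.2 K.
Q = 0, so ΔU = W_on_gas = nCᵥΔT with Cᵥ = R/(γ−1) = 20.79 J/(mol·K).
ΔU = 3.32 × 20.79 × (118.2 − 386.1) = -18490 J.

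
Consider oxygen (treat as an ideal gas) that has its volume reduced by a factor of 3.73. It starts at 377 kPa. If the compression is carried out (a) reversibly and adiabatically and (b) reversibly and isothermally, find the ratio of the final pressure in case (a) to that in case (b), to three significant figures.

P_adiabatic / P_isothermal ≈ 1.69

For a diatomic ideal gas γ = 7/5.
Isothermal: P_b = P₁(V₁/V₂) = 377×3.73.
Adiabatic: P_a = P₁(V₁/V₂)^γ = 377×3.73^(7/5).
P_a/P_b = (V₁/V₂)^(γ−1) = 3.73^(2/5) = 1.693.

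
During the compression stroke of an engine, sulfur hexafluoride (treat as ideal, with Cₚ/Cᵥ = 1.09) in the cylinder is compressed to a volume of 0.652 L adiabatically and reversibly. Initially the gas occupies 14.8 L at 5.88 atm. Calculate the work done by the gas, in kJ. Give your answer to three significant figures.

W ≈ -31.8 kJ

P₂ = P₁(V₁/V₂)^γ = 5.88×(14.8/0.652)^(1.09) = 176.8 atm.
For a reversible adiabat, W_by_gas = (P₁V₁ − P₂V₂)/(γ−1).
W_by = (595800×0.0148 − 1.791×10^7×0.000652) / (0.09) = -31790 J.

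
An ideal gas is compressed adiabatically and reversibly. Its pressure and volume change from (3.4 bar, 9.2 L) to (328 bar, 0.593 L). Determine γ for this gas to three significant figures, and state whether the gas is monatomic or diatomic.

γ ≈ 1.67; monatomic

PV^γ = const ⇒ γ = ln(P₂/P₁) / ln(V₁/V₂).
γ = ln(328/3.4) / ln(9.2/0.593) = 1.667.
γ ≈ 1.67 is close to 5/3, so the gas is monatomic.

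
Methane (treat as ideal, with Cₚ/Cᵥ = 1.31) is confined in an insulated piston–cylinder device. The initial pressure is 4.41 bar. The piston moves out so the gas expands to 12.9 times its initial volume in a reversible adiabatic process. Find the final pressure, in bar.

P₂ ≈ 0.155 bar

Since PV^γ is constant along a reversible adiabat, P₂ = P₁ (V₁/V₂)^γ.
P₂ = 4.41 × (1/12.9)^(1.31) = 0.1547 bar.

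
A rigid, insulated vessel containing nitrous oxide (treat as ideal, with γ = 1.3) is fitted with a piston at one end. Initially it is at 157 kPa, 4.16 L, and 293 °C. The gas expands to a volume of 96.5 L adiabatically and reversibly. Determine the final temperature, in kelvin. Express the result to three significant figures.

T₂ ≈ 220 K

For a reversible adiabat TV^(γ−1) is constant, so T₂ = T₁ (V₁/V₂)^(γ−1).
T₁ = 293 °C = 566.1 K.
T₂ = 566.1 × (4.16/96.5)^(0.3) = 220.4 K.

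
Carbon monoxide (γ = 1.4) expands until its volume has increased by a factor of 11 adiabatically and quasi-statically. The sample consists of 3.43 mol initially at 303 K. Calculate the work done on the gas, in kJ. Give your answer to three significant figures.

Adiabatic: T₁V₁^(γ−1) = T₂V₂^(γ−1) ⇒ T₂ = T₁ (V₁/V₂)^(γ−1).
T₂ = 303 × (1/11)^(0.4) = 116.1 K.
Q = 0, so ΔU = W_on_gas = nCᵥΔT with Cᵥ = R/(γ−1) = 20.79 J/(mol·K).
ΔU = 3.43 × 20.79 × (116.1 − 303) = -13320 J.

W ≈ -13.3 kJ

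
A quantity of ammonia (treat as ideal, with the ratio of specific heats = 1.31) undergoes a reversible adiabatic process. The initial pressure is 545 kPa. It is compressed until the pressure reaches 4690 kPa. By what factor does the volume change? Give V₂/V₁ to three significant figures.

From PV^γ = const, V₂/V₁ = (P₁/P₂)^(1/γ).
V₂/V₁ = (545/4690)^(0.763) = 0.1934.

V₂/V₁ ≈ 0.193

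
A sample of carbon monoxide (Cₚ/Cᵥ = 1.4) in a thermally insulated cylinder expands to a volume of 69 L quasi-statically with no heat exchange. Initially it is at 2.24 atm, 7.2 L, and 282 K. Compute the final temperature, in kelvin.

Adiabatic: T₁V₁^(γ−1) = T₂V₂^(γ−1) ⇒ T₂ = T₁ (V₁/V₂)^(γ−1).
T₂ = 282 × (7.2/69)^(0.4) = 114.2 K.

T₂ ≈ 114 K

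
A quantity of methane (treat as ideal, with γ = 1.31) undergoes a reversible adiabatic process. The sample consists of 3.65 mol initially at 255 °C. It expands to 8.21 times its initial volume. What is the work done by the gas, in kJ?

For a reversible adiabat TV^(γ−1) is constant, so T₂ = T₁ (V₁/V₂)^(γ−1).
T₁ = 255 °C = 528.1 K.
T₂ = 528.1 × (1/8.21)^(0.31) = 275 K.
Q = 0, so ΔU = W_on_gas = nCᵥΔT with Cᵥ = R/(γ−1) = 26.82 J/(mol·K).
ΔU = 3.65 × 26.82 × (275 − 528.1) = -24780 J.
Work done by the gas = −ΔU = 24780 J.

W ≈ 24.8 kJ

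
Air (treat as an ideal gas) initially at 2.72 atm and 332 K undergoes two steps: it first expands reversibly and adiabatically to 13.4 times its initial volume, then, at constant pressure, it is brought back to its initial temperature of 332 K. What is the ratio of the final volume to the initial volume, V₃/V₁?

V₃/V₁ ≈ 37.8

For a diatomic ideal gas γ = 7/5.
Adiabatic step: V₂/V₁ = 13.4; T₂ = T₁·(1/13.4)^(2/5) = 117.6 K.
Isobaric step: V₃/V₂ = T₃/T₂ = 332/117.6.
V₃/V₁ = (V₂/V₁)(V₃/V₂) = 13.4 × (332/117.6) = 37.84.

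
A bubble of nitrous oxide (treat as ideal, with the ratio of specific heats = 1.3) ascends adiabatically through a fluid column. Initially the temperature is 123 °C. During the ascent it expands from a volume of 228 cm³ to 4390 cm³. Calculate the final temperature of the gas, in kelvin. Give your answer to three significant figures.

For a reversible adiabat TV^(γ−1) is constant, so T₂ = T₁ (V₁/V₂)^(γ−1).
T₁ = 123 °C = 396.1 K.
T₂ = 396.1 × (228/4390)^(0.3) = 163.1 K.

T₂ ≈ 163 K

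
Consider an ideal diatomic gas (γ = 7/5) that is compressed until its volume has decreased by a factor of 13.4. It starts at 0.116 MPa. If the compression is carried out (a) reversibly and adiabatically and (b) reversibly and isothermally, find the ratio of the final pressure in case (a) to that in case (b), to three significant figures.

P_adiabatic / P_isothermal ≈ 2.82

Isothermal: P_b = P₁(V₁/V₂) = 0.116×13.4.
Adiabatic: P_a = P₁(V₁/V₂)^γ = 0.116×13.4^(7/5).
P_a/P_b = (V₁/V₂)^(γ−1) = 13.4^(2/5) = 2.824.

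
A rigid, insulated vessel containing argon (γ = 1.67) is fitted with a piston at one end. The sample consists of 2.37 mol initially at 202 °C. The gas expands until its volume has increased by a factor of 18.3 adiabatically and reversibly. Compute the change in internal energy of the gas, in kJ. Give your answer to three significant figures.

ΔU ≈ -12.0 kJ

For a reversible adiabat TV^(γ−1) is constant, so T₂ = T₁ (V₁/V₂)^(γ−1).
T₁ = 202 °C = 475.1 K.
T₂ = 475.1 × (1/18.3)^(0.67) = 67.76 K.
Q = 0, so ΔU = W_on_gas = nCᵥΔT with Cᵥ = R/(γ−1) = 12.41 J/(mol·K).
ΔU = 2.37 × 12.41 × (67.76 − 475.1) = -11980 J.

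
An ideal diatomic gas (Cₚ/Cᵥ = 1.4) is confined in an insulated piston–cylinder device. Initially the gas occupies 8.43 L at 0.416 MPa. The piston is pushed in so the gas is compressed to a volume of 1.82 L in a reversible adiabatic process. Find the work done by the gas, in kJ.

W ≈ -7.42 kJ

P₂ = P₁(V₁/V₂)^γ = 0.416×(8.43/1.82)^(1.4) = 3.558 MPa.
For a reversible adiabat, W_by_gas = (P₁V₁ − P₂V₂)/(γ−1).
W_by = (416000×0.00843 − 3.558×10^6×0.00182) / (0.4) = -7420 J.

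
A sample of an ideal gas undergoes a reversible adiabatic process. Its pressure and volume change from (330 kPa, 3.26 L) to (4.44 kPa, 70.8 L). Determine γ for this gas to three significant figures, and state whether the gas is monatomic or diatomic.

γ ≈ 1.40; diatomic

PV^γ = const ⇒ γ = ln(P₂/P₁) / ln(V₁/V₂).
γ = ln(4.44/330) / ln(3.26/70.8) = 1.4.
γ ≈ 1.40 is close to 7/5, so the gas is diatomic.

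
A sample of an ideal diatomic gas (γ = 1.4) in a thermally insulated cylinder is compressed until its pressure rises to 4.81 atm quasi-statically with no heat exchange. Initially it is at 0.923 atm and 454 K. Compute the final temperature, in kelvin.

T₂ ≈ 728 K

Adiabatic: T₂/T₁ = (P₂/P₁)^((γ−1)/γ).
T₂ = 454 × (4.81/0.923)^(0.286) = 727.6 K.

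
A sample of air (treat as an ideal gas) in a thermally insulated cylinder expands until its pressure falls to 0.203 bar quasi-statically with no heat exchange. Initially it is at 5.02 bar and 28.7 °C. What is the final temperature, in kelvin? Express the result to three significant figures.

Adiabatic: T₂/T₁ = (P₂/P₁)^((γ−1)/γ).
For a diatomic ideal gas γ = 7/5, so (γ−1)/γ = 2/7.
T₁ = 28.7 °C = 301.8 K.
T₂ = 301.8 × (0.203/5.02)^(2/7) = 120.7 K.

T₂ ≈ 121 K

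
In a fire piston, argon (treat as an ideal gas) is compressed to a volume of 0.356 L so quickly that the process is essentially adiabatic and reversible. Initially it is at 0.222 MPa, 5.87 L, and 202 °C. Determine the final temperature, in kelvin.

For a reversible adiabat TV^(γ−1) is constant, so T₂ = T₁ (V₁/V₂)^(γ−1).
γ = 5/3 for a monatomic ideal gas.
T₁ = 202 °C = 475.1 K.
T₂ = 475.1 × (5.87/0.356)^(2/3) = 3078 K.

T₂ ≈ 3080 K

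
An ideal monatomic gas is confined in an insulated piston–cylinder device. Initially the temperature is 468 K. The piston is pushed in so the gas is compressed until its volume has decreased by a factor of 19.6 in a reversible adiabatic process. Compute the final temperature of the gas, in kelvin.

Adiabatic: T₁V₁^(γ−1) = T₂V₂^(γ−1) ⇒ T₂ = T₁ (V₁/V₂)^(γ−1).
For a monatomic ideal gas γ = 5/3, so γ−1 = 2/3.
T₂ = 468 × 19.6^(2/3) = 3402 K.

T₂ ≈ 3400 K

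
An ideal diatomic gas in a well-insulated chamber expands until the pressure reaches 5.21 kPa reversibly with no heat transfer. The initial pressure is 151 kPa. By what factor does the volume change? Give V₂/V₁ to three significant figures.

V₂/V₁ ≈ 11.1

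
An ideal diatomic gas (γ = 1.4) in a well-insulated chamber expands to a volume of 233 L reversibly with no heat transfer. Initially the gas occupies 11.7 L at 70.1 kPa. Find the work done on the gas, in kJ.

P₂ = P₁(V₁/V₂)^γ = 70.1×(11.7/233)^(1.4) = 1.064 kPa.
For a reversible adiabat, W_by_gas = (P₁V₁ − P₂V₂)/(γ−1).
W_by = (70100×0.0117 − 1064×0.233) / (0.4) = 1431 J.
W_on_gas = −W_by = -1431 J.

W ≈ -1.43 kJ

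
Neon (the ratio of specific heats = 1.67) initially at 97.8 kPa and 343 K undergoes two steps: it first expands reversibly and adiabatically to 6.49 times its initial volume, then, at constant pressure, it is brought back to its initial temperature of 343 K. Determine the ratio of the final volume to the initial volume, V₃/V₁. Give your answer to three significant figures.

V₃/V₁ ≈ 22.7

Adiabatic step: V₂/V₁ = 6.49; T₂ = T₁·(1/6.49)^(0.67) = 97.97 K.
Isobaric step: V₃/V₂ = T₃/T₂ = 343/97.97.
V₃/V₁ = (V₂/V₁)(V₃/V₂) = 6.49 × (343/97.97) = 22.72.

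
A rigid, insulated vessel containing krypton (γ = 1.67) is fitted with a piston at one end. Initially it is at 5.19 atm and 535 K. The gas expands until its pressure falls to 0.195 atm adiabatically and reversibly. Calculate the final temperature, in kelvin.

T₂ ≈ 143 K

Adiabatic: T₂/T₁ = (P₂/P₁)^((γ−1)/γ).
T₂ = 535 × (0.195/5.19)^(0.401) = 143.4 K.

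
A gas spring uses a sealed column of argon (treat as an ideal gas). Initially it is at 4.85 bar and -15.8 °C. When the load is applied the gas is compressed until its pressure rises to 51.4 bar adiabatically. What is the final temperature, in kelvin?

T₂ ≈ 662 K

Along an adiabat T P^((1−γ)/γ) is constant, so T₂ = T₁ (P₂/P₁)^((γ−1)/γ).
For a monatomic ideal gas γ = 5/3, so (γ−1)/γ = 2/5.
T₁ = -15.8 °C = 257.3 K.
T₂ = 257.3 × (51.4/4.85)^(2/5) = 661.6 K.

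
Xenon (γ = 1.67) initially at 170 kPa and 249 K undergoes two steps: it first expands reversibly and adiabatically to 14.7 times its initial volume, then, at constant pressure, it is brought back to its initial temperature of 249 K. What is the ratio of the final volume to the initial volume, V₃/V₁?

Adiabatic step: V₂/V₁ = 14.7; T₂ = T₁·(1/14.7)^(0.67) = 41.12 K.
Isobaric step: V₃/V₂ = T₃/T₂ = 249/41.12.
V₃/V₁ = (V₂/V₁)(V₃/V₂) = 14.7 × (249/41.12) = 89.01.

V₃/V₁ ≈ 89.0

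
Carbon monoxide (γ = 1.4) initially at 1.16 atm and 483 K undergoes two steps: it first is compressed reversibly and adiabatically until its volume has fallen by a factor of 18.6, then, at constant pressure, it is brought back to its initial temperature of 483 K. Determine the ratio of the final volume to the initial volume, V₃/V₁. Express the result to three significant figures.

Adiabatic step: V₂/V₁ = 0.05376; T₂ = T₁·18.6^(0.4) = 1555 K.
Isobaric step: V₃/V₂ = T₃/T₂ = 483/1555.
V₃/V₁ = (V₂/V₁)(V₃/V₂) = 0.05376 × (483/1555) = 0.0167.

V₃/V₁ ≈ 0.0167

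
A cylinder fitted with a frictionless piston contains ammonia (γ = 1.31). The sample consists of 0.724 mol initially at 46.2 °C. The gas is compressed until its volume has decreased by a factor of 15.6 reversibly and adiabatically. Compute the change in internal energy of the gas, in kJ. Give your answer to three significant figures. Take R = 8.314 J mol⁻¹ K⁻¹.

Adiabatic: T₁V₁^(γ−1) = T₂V₂^(γ−1) ⇒ T₂ = T₁ (V₁/V₂)^(γ−1).
T₁ = 46.2 °C = 319.3 K.
T₂ = 319.3 × 15.6^(0.31) = 748.4 K.
Q = 0, so ΔU = W_on_gas = nCᵥΔT with Cᵥ = R/(γ−1) = 26.82 J/(mol·K).
ΔU = 0.724 × 26.82 × (748.4 − 319.3) = 8331 J.

ΔU ≈ 8.33 kJ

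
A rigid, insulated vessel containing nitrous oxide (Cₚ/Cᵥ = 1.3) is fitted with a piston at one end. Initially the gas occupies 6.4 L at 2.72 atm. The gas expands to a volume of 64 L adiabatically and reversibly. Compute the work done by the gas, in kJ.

W ≈ 2.93 kJ

P₂ = P₁(V₁/V₂)^γ = 2.72×(6.4/64)^(1.3) = 0.1363 atm.
For a reversible adiabat, W_by_gas = (P₁V₁ − P₂V₂)/(γ−1).
W_by = (275600×0.0064 − 13810×0.064) / (0.3) = 2933 J.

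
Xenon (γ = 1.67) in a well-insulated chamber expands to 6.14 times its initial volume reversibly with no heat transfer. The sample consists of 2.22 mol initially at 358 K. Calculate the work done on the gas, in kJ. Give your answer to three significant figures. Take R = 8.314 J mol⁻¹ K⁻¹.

W ≈ -6.94 kJ

For a reversible adiabat TV^(γ−1) is constant, so T₂ = T₁ (V₁/V₂)^(γ−1).
T₂ = 358 × (1/6.14)^(0.67) = 106.1 K.
Q = 0, so ΔU = W_on_gas = nCᵥΔT with Cᵥ = R/(γ−1) = 12.41 J/(mol·K).
ΔU = 2.22 × 12.41 × (106.1 − 358) = -6939 J.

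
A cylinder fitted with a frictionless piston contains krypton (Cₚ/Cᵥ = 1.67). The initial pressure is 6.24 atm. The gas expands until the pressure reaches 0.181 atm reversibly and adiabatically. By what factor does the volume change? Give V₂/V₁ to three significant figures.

From PV^γ = const, V₂/V₁ = (P₁/P₂)^(1/γ).
V₂/V₁ = (6.24/0.181)^(0.599) = 8.33.

V₂/V₁ ≈ 8.33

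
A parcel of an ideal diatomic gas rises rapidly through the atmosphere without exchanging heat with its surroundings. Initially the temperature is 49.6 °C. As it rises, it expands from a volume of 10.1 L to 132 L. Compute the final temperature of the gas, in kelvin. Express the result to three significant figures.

Adiabatic: T₁V₁^(γ−1) = T₂V₂^(γ−1) ⇒ T₂ = T₁ (V₁/V₂)^(γ−1).
For a diatomic ideal gas γ = 7/5, so γ−1 = 2/5.
T₁ = 49.6 °C = 322.8 K.
T₂ = 322.8 × (10.1/132)^(2/5) = 115.4 K.

T₂ ≈ 115 K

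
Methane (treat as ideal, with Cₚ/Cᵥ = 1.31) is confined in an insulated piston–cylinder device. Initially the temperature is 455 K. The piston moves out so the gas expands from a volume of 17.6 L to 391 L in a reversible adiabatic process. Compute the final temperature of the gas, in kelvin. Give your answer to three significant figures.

Adiabatic: T₁V₁^(γ−1) = T₂V₂^(γ−1) ⇒ T₂ = T₁ (V₁/V₂)^(γ−1).
T₂ = 455 × (17.6/391)^(0.31) = 174 K.

T₂ ≈ 174 K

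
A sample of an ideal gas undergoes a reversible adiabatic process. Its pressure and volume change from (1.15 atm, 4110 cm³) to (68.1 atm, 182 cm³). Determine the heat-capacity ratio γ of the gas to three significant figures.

PV^γ = const ⇒ γ = ln(P₂/P₁) / ln(V₁/V₂).
γ = ln(68.1/1.15) / ln(4110/182) = 1.309.

γ ≈ 1.31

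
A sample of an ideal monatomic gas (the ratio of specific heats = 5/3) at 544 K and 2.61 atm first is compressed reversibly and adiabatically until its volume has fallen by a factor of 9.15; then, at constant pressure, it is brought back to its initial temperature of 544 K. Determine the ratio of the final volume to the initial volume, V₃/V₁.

V₃/V₁ ≈ 0.0250

Adiabatic step: V₂/V₁ = 0.1093; T₂ = T₁·9.15^(2/3) = 2380 K.
Isobaric step: V₃/V₂ = T₃/T₂ = 544/2380.
V₃/V₁ = (V₂/V₁)(V₃/V₂) = 0.1093 × (544/2380) = 0.02498.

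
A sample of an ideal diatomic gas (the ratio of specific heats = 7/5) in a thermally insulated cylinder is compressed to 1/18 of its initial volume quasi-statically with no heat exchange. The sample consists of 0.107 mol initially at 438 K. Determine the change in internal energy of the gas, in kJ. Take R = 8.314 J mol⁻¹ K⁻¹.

Adiabatic: T₁V₁^(γ−1) = T₂V₂^(γ−1) ⇒ T₂ = T₁ (V₁/V₂)^(γ−1).
T₂ = 438 × 18^(2/5) = 1392 K.
Q = 0, so ΔU = W_on_gas = nCᵥΔT with Cᵥ = R/(γ−1) = 20.79 J/(mol·K).
ΔU = 0.107 × 20.79 × (1392 − 438) = 2121 J.

ΔU ≈ 2.12 kJ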